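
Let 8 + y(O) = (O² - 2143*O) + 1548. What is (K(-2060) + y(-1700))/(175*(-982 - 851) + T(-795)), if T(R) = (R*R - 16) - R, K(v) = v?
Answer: 6532580/312029 ≈ 20.936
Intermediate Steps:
T(R) = -16 + R² - R (T(R) = (R² - 16) - R = (-16 + R²) - R = -16 + R² - R)
y(O) = 1540 + O² - 2143*O (y(O) = -8 + ((O² - 2143*O) + 1548) = -8 + (1548 + O² - 2143*O) = 1540 + O² - 2143*O)
(K(-2060) + y(-1700))/(175*(-982 - 851) + T(-795)) = (-2060 + (1540 + (-1700)² - 2143*(-1700)))/(175*(-982 - 851) + (-16 + (-795)² - 1*(-795))) = (-2060 + (1540 + 2890000 + 3643100))/(175*(-1833) + (-16 + 632025 + 795)) = (-2060 + 6534640)/(-320775 + 632804) = 6532580/312029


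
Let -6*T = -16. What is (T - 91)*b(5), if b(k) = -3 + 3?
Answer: 0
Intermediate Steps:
T = 8/3 (T = -⅙*(-16) = 8/3 ≈ 2.6667)
b(k) = 0
(T - 91)*b(5) = (8/3 - 91)*0 = -265/3*0 = 0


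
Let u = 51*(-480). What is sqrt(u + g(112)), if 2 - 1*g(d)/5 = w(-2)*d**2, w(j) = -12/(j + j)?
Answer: I*sqrt(212630) ≈ 461.12*I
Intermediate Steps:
w(j) = -6/j (w(j) = -12*1/(2*j) = -6/j)
u = -24480
g(d) = 10 - 15*d**2 (g(d) = 10 - 5*(-6/(-2))*d**2 = 10 - 5*(-6*(-1/2))*d**2 = 10 - 15*d**2)
sqrt(u + g(112)) = sqrt(-24480 + (10 - 15*112**2)) = sqrt(-24480 + (10 - 15*12544)) = sqrt(-24480 + (10 - 188160)) = sqrt(-24480 - 188150) = sqrt(-212630) = I*sqrt(212630)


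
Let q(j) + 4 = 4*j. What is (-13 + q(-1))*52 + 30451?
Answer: 29359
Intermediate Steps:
q(j) = -4 + 4*j
(-13 + q(-1))*52 + 30451 = (-13 + (-4 + 4*(-1)))*52 + 30451 = (-13 + (-4 - 4))*52 + 30451 = (-13 - 8)*52 + 30451 = -21*52 + 30451 = -1092 + 30451 = 29359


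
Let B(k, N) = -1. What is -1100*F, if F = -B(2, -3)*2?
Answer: -2200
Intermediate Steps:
F = 2 (F = -1*(-1)*2 = 1*2 = 2)
-1100*F = -1100*2 = -2200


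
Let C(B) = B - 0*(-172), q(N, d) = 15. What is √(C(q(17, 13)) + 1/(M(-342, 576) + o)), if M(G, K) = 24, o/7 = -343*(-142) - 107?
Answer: 2*√434053611638/340217 ≈ 3.8730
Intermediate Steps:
o = 340193 (o = 7*(-343*(-142) - 107) = 7*(48706 - 107) = 7*48599 = 340193)
C(B) = B (C(B) = B - 1*0 = B + 0 = B)
√(C(q(17, 13)) + 1/(M(-342, 576) + o)) = √(15 + 1/(24 + 340193)) = √(15 + 1/340217) = √(5103256/340217) = 2*√434053611638/340217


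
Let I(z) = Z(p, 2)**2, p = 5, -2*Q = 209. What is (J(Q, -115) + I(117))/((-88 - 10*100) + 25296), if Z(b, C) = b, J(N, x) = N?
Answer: -159/48416 ≈ -0.0032840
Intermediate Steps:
Q = -209/2 (Q = -1/2*209 = -209/2 ≈ -104.50)
I(z) = 25 (I(z) = 5**2 = 25)
(J(Q, -115) + I(117))/((-88 - 10*100) + 25296) = (-209/2 + 25)/((-88 - 10*100) + 25296) = -159/(2*((-88 - 1000) + 25296)) = -159/(2*(-1088 + 25296)) = -159/2/24208 = -159/2*1/24208 = -159/48416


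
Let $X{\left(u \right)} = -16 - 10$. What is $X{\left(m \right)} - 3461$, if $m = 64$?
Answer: $-3487$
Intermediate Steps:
$X{\left(u \right)} = -26$ ($X{\left(u \right)} = -16 - 10 = -26$)
$X{\left(m \right)} - 3461 = -26 - 3461 = -3487$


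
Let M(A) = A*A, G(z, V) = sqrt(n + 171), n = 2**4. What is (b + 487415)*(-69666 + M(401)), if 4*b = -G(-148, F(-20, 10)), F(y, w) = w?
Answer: 44420566025 - 91135*sqrt(187)/4 ≈ 4.4420e+10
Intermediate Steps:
n = 16
G(z, V) = sqrt(187) (G(z, V) = sqrt(16 + 171) = sqrt(187))
M(A) = A**2
b = -sqrt(187)/4 (b = (-sqrt(187))/4 = -sqrt(187)/4 ≈ -3.4187)
(b + 487415)*(-69666 + M(401)) = (-sqrt(187)/4 + 487415)*(-69666 + 401**2) = (487415 - sqrt(187)/4)*(-69666 + 160801) = (487415 - sqrt(187)/4)*91135 = 44420566025 - 91135*sqrt(187)/4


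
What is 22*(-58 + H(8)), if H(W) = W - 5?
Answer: -1210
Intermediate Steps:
H(W) = -5 + W
22*(-58 + H(8)) = 22*(-58 + (-5 + 8)) = 22*(-58 + 3) = 22*(-55) = -1210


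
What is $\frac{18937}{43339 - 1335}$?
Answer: $\frac{18937}{42004} \approx 0.45084$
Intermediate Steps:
$\frac{18937}{43339 - 1335} = \frac{18937}{42004}$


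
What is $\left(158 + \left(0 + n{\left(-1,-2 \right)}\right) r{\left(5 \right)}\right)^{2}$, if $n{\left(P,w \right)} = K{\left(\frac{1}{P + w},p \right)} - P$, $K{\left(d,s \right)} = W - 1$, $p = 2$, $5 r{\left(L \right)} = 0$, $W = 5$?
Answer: $24964$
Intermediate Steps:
$r{\left(L \right)} = 0$ ($r{\left(L \right)} = \frac{1}{5} \cdot 0 = 0$)
$K{\left(d,s \right)} = 4$ ($K{\left(d,s \right)} = 5 - 1 = 4$)
$n{\left(P,w \right)} = 4 - P$
$\left(158 + \left(0 + n{\left(-1,-2 \right)}\right) r{\left(5 \right)}\right)^{2} = \left(158 + \left(0 + \left(4 - -1\right)\right) 0\right)^{2} = \left(158 + \left(0 + \left(4 + 1\right)\right) 0\right)^{2} = \left(158 + \left(0 + 5\right) 0\right)^{2} = \left(158 + 5 \cdot 0\right)^{2} = \left(158 + 0\right)^{2} = 158^{2} = 24964$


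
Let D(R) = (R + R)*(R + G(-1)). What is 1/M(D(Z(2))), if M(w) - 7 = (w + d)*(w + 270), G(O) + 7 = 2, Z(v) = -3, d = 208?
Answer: 1/81415 ≈ 1.2283e-5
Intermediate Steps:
G(O) = -5 (G(O) = -7 + 2 = -5)
D(R) = 2*R*(-5 + R) (D(R) = (R + R)*(R - 5) = (2*R)*(-5 + R) = 2*R*(-5 + R))
M(w) = 7 + (208 + w)*(270 + w) (M(w) = 7 + (w + 208)*(w + 270) = 7 + (208 + w)*(270 + w))
1/M(D(Z(2))) = 1/(56167 + (2*(-3)*(-5 - 3))² + 478*(2*(-3)*(-5 - 3))) = 1/(56167 + (2*(-3)*(-8))² + 478*(2*(-3)*(-8))) = 1/(56167 + 48² + 478*48) = 1/(56167 + 2304 + 22944) = 1/81415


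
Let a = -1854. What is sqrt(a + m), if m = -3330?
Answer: 72*I ≈ 72.0*I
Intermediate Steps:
sqrt(a + m) = sqrt(-1854 - 3330) = sqrt(-5184) = 72*I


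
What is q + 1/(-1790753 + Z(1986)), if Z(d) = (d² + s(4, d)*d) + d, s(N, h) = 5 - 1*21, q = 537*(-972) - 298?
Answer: -1109103263085/2123653 ≈ -5.2226e+5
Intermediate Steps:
q = -522262 (q = -521964 - 298 = -522262)
s(N, h) = -16 (s(N, h) = 5 - 21 = -16)
Z(d) = d² - 15*d (Z(d) = (d² - 16*d) + d = d² - 15*d)
q + 1/(-1790753 + Z(1986)) = -522262 + 1/(-1790753 + 1986*(-15 + 1986)) = -522262 + 1/(-1790753 + 1986*1971) = -522262 + 1/(-1790753 + 3914406) = -522262 + 1/2123653 = -1109103263085/2123653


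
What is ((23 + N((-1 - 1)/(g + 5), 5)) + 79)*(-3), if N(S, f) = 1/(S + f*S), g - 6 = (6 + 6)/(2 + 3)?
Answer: -6053/20 ≈ -302.65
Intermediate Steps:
g = 42/5 (g = 6 + (6 + 6)/(2 + 3) = 6 + 12/5 = 42/5 ≈ 8.4000)
N(S, f) = 1/(S + S*f)
((23 + N((-1 - 1)/(g + 5), 5)) + 79)*(-3) = ((23 + 1/((((-1 - 1)/(42/5 + 5)))*(1 + 5))) + 79)*(-3) = ((23 + 1/(-2/67/5*6)) + 79)*(-3) = ((23 + (⅙)/(-2*5/67)) + 79)*(-3) = ((23 + (⅙)/(-10/67)) + 79)*(-3) = ((23 - 67/10*⅙) + 79)*(-3) = ((23 - 67/60) + 79)*(-3) = (1313/60 + 79)*(-3) = (6053/60)*(-3) = -6053/20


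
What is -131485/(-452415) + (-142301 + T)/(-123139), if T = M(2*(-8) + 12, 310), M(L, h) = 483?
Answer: 16070304377/11141986137 ≈ 1.4423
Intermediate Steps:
T = 483
-131485/(-452415) + (-142301 + T)/(-123139) = -131485/(-452415) + (-142301 + 483)/(-123139) = -131485*(-1/452415) - 141818*(-1/123139) = 26297/90483 + 141818/123139 = 16070304377/11141986137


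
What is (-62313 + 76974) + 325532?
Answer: 340193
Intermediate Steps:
(-62313 + 76974) + 325532 = 14661 + 325532 = 340193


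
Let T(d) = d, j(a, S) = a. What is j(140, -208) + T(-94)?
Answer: 46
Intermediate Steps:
j(140, -208) + T(-94) = 140 - 94 = 46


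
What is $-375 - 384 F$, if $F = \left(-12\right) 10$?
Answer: $45705$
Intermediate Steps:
$F = -120$
$-375 - 384 F = -375 - -46080 = -375 + 46080 = 45705$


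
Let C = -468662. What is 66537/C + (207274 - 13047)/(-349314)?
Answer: -28567279973/40927549467 ≈ -0.69800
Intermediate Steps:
66537/C + (207274 - 13047)/(-349314) = 66537/(-468662) + (207274 - 13047)/(-349314) = 66537*(-1/468662) + 194227*(-1/349314) = -66537/468662 - 194227/349314 = -28567279973/40927549467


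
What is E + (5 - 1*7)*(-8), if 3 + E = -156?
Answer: -143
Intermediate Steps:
E = -159 (E = -3 - 156 = -159)
E + (5 - 1*7)*(-8) = -159 + (5 - 1*7)*(-8) = -159 + (5 - 7)*(-8) = -159 - 2*(-8) = -159 + 16 = -143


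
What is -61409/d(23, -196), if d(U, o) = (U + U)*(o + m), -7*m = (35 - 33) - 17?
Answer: 429863/62422 ≈ 6.8864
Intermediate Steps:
m = 15/7 (m = -((35 - 33) - 17)/7 = -(2 - 17)/7 = -⅐*(-15) = 15/7 ≈ 2.1429)
d(U, o) = 2*U*(15/7 + o) (d(U, o) = (U + U)*(o + 15/7) = (2*U)*(15/7 + o) = 2*U*(15/7 + o))
-61409/d(23, -196) = -61409*7/(46*(15 + 7*(-196))) = -61409*7/(46*(15 - 1372)) = -61409/((2/7)*23*(-1357)) = -61409/(-62422/7) = -61409*(-7/62422) = 429863/62422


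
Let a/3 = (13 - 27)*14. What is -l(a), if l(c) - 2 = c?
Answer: 586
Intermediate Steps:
a = -588 (a = 3*((13 - 27)*14) = 3*(-14*14) = 3*(-196) = -588)
l(c) = 2 + c
-l(a) = -(2 - 588) = -1*(-586) = 586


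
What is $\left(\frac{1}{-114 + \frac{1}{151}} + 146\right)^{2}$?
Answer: $\frac{6314902624809}{296287369} \approx 21313.0$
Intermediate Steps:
$\left(\frac{1}{-114 + \frac{1}{151}} + 146\right)^{2} = \left(\frac{1}{- \frac{17213}{151}} + 146\right)^{2} = \left(- \frac{151}{17213} + 146\right)^{2} = \left(\frac{2512947}{17213}\right)^{2} = \frac{6314902624809}{296287369}$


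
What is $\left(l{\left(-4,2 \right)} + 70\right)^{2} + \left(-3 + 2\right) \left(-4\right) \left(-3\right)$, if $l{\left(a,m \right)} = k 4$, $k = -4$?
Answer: $2904$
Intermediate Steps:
$l{\left(a,m \right)} = -16$ ($l{\left(a,m \right)} = \left(-4\right) 4 = -16$)
$\left(l{\left(-4,2 \right)} + 70\right)^{2} + \left(-3 + 2\right) \left(-4\right) \left(-3\right) = \left(-16 + 70\right)^{2} + \left(-3 + 2\right) \left(-4\right) \left(-3\right) = 54^{2} + \left(-1\right) \left(-4\right) \left(-3\right) = 2916 + 4 \left(-3\right) = 2916 - 12 = 2904$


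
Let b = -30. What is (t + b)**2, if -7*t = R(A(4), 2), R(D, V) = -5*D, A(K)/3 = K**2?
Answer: 900/49 ≈ 18.367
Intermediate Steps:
A(K) = 3*K**2
t = 240/7 (t = -(-5)*3*4**2/7 = -(-5)*3*16/7 = -(-5)*48/7 = -1/7*(-240) = 240/7 ≈ 34.286)
(t + b)**2 = (240/7 - 30)**2 = (30/7)**2 = 900/49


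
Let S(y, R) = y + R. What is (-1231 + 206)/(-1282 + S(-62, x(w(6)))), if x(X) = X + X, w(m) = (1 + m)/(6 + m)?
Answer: 6150/8057 ≈ 0.76331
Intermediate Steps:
w(m) = (1 + m)/(6 + m)
x(X) = 2*X
S(y, R) = R + y
(-1231 + 206)/(-1282 + S(-62, x(w(6)))) = (-1231 + 206)/(-1282 + (2*((1 + 6)/(6 + 6)) - 62)) = -1025/(-1282 + (2*(7/12) - 62)) = -1025/(-1282 + (7/6 - 62)) = -1025/(-1282 - 365/6) = -1025/(-8057/6) = -1025*(-6/8057) = 6150/8057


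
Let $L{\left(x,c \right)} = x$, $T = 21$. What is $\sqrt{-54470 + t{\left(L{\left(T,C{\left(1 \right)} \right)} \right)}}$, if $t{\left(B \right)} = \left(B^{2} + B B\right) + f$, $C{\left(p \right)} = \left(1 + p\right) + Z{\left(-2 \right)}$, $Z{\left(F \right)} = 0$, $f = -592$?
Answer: $6 i \sqrt{1505} \approx 232.77 i$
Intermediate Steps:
$C{\left(p \right)} = 1 + p$ ($C{\left(p \right)} = \left(1 + p\right) + 0 = 1 + p$)
$t{\left(B \right)} = -592 + 2 B^{2}$ ($t{\left(B \right)} = \left(B^{2} + B B\right) - 592 = \left(B^{2} + B^{2}\right) - 592 = 2 B^{2} - 592 = -592 + 2 B^{2}$)
$\sqrt{-54470 + t{\left(L{\left(T,C{\left(1 \right)} \right)} \right)}} = \sqrt{-54470 - \left(592 - 2 \cdot 21^{2}\right)} = \sqrt{-54470 + \left(-592 + 2 \cdot 441\right)} = \sqrt{-54470 + \left(-592 + 882\right)} = \sqrt{-54470 + 290} = \sqrt{-54180} = 6 i \sqrt{1505}$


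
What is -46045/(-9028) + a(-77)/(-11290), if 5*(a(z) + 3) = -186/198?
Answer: 42889838489/8408904900 ≈ 5.1005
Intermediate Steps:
a(z) = -526/165 (a(z) = -3 + (-186/198)/5 = -3 + (-186*1/198)/5 = -3 + (⅕)*(-31/33) = -3 - 31/165 = -526/165)
-46045/(-9028) + a(-77)/(-11290) = -46045/(-9028) - 526/165/(-11290) = -46045*(-1/9028) - 526/165*(-1/11290) = 46045/9028 + 263/931425 = 42889838489/8408904900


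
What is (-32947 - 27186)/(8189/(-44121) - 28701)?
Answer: 2653128093/1266325010 ≈ 2.0951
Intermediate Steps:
(-32947 - 27186)/(8189/(-44121) - 28701) = -60133/(8189*(-1/44121) - 28701) = -60133/(-8189/44121 - 28701) = -60133/(-1266325010/44121) = -60133*(-44121/1266325010) = 2653128093/1266325010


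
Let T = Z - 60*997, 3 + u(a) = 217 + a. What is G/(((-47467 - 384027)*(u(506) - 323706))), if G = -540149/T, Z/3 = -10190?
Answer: 540149/12597339840782760 ≈ 4.2878e-11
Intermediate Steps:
Z = -30570 (Z = 3*(-10190) = -30570)
u(a) = 214 + a (u(a) = -3 + (217 + a) = 214 + a)
T = -90390 (T = -30570 - 60*997 = -30570 - 59820 = -90390)
G = 540149/90390 (G = -540149/(-90390) = -540149*(-1/90390) = 540149/90390 ≈ 5.9758)
G/(((-47467 - 384027)*(u(506) - 323706))) = 540149/(90390*(((-47467 - 384027)*((214 + 506) - 323706)))) = 540149/(90390*((-431494*(720 - 323706)))) = 540149/(90390*((-431494*(-322986)))) = (540149/90390)/139366521084 = (540149/90390)*(1/139366521084) = 540149/12597339840782760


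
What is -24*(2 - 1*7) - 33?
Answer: 87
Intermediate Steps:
-24*(2 - 1*7) - 33 = -24*(2 - 7) - 33 = -24*(-5) - 33 = 120 - 33 = 87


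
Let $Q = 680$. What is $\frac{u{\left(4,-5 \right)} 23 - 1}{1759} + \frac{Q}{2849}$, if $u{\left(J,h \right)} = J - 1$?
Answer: $\frac{1389852}{5011391} \approx 0.27734$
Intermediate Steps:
$u{\left(J,h \right)} = -1 + J$
$\frac{u{\left(4,-5 \right)} 23 - 1}{1759} + \frac{Q}{2849} = \frac{\left(-1 + 4\right) 23 - 1}{1759} + \frac{680}{2849} = \left(3 \cdot 23 - 1\right) \frac{1}{1759} + 680 \cdot \frac{1}{2849} = \left(69 - 1\right) \frac{1}{1759} + \frac{680}{2849} = 68 \cdot \frac{1}{1759} + \frac{680}{2849} = \frac{68}{1759} + \frac{680}{2849} = \frac{1389852}{5011391}$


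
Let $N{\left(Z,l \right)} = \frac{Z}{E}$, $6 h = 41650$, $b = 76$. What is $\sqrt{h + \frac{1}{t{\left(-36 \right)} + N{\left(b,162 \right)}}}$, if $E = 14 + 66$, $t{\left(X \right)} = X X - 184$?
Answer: $\frac{\sqrt{30954059992095}}{66777} \approx 83.317$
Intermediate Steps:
$h = \frac{20825}{3}$ ($h = \frac{1}{6} \cdot 41650 = \frac{20825}{3} \approx 6941.7$)
$t{\left(X \right)} = -184 + X^{2}$ ($t{\left(X \right)} = X^{2} - 184 = -184 + X^{2}$)
$E = 80$
$N{\left(Z,l \right)} = \frac{Z}{80}$
$\sqrt{h + \frac{1}{t{\left(-36 \right)} + N{\left(b,162 \right)}}} = \sqrt{\frac{20825}{3} + \frac{1}{\left(-184 + \left(-36\right)^{2}\right) + \frac{1}{80} \cdot 76}} = \sqrt{\frac{20825}{3} + \frac{1}{\left(-184 + 1296\right) + \frac{19}{20}}} = \sqrt{\frac{20825}{3} + \frac{1}{1112 + \frac{19}{20}}} = \sqrt{\frac{20825}{3} + \frac{1}{\frac{22259}{20}}} = \sqrt{\frac{20825}{3} + \frac{20}{22259}} = \sqrt{\frac{463543735}{66777}} = \frac{\sqrt{30954059992095}}{66777}$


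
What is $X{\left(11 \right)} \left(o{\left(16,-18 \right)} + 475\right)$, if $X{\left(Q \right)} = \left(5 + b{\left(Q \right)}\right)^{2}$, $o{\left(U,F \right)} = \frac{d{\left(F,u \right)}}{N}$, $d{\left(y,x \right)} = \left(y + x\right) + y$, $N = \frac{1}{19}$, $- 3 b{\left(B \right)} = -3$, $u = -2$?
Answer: $-8892$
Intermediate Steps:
$b{\left(B \right)} = 1$ ($b{\left(B \right)} = \left(- \frac{1}{3}\right) \left(-3\right) = 1$)
$N = \frac{1}{19} \approx 0.052632$
$d{\left(y,x \right)} = x + 2 y$ ($d{\left(y,x \right)} = \left(x + y\right) + y = x + 2 y$)
$o{\left(U,F \right)} = -38 + 38 F$ ($o{\left(U,F \right)} = \left(-2 + 2 F\right) \frac{1}{\frac{1}{19}} = \left(-2 + 2 F\right) 19 = -38 + 38 F$)
$X{\left(Q \right)} = 36$ ($X{\left(Q \right)} = \left(5 + 1\right)^{2} = 6^{2} = 36$)
$X{\left(11 \right)} \left(o{\left(16,-18 \right)} + 475\right) = 36 \left(\left(-38 + 38 \left(-18\right)\right) + 475\right) = 36 \left(\left(-38 - 684\right) + 475\right) = 36 \left(-722 + 475\right) = 36 \left(-247\right) = -8892$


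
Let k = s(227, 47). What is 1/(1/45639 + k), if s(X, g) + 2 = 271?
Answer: 45639/12276892 ≈ 0.0037175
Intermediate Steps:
s(X, g) = 269 (s(X, g) = -2 + 271 = 269)
k = 269
1/(1/45639 + k) = 1/(1/45639 + 269) = 1/(12276892/45639) = 45639/12276892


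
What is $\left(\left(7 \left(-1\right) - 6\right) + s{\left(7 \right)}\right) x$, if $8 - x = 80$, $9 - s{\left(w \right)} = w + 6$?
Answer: $1224$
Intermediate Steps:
$s{\left(w \right)} = 3 - w$ ($s{\left(w \right)} = 9 - \left(w + 6\right) = 9 - \left(6 + w\right) = 3 - w$)
$x = -72$ ($x = 8 - 80 = -72$)
$\left(\left(7 \left(-1\right) - 6\right) + s{\left(7 \right)}\right) x = \left(\left(7 \left(-1\right) - 6\right) + \left(3 - 7\right)\right) \left(-72\right) = \left(\left(-7 - 6\right) + \left(3 - 7\right)\right) \left(-72\right) = \left(-13 - 4\right) \left(-72\right) = \left(-17\right) \left(-72\right) = 1224$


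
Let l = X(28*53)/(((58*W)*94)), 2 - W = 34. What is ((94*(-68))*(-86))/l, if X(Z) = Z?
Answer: -23976238592/371 ≈ -6.4626e+7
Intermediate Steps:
W = -32 (W = 2 - 1*34 = 2 - 34 = -32)
l = -371/43616 (l = (28*53)/(((58*(-32))*94)) = 1484/((-1856*94)) = 1484/(-174464) = 1484*(-1/174464) = -371/43616 ≈ -0.0085061)
((94*(-68))*(-86))/l = ((94*(-68))*(-86))/(-371/43616) = -6392*(-86)*(-43616/371) = 549712*(-43616/371) = -23976238592/371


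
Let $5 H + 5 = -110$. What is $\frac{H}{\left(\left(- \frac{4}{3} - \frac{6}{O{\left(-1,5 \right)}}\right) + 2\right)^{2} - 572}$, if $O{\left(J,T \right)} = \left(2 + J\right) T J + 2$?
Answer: $\frac{207}{5084} \approx 0.040716$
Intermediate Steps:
$H = -23$ ($H = -1 + \frac{1}{5} \left(-110\right) = -1 - 22 = -23$)
$O{\left(J,T \right)} = 2 + J T \left(2 + J\right)$ ($O{\left(J,T \right)} = T \left(2 + J\right) J + 2 = J T \left(2 + J\right) + 2 = 2 + J T \left(2 + J\right)$)
$\frac{H}{\left(\left(- \frac{4}{3} - \frac{6}{O{\left(-1,5 \right)}}\right) + 2\right)^{2} - 572} = - \frac{23}{\left(\left(- \frac{4}{3} - \frac{6}{2 + 5 \left(-1\right)^{2} + 2 \left(-1\right) 5}\right) + 2\right)^{2} - 572} = - \frac{23}{\left(\left(\left(-4\right) \frac{1}{3} - \frac{6}{2 + 5 \cdot 1 - 10}\right) + 2\right)^{2} - 572} = - \frac{23}{\left(\left(- \frac{4}{3} - \frac{6}{2 + 5 - 10}\right) + 2\right)^{2} - 572} = - \frac{23}{\left(\left(- \frac{4}{3} - \frac{6}{-3}\right) + 2\right)^{2} - 572} = - \frac{23}{\left(\left(- \frac{4}{3} - -2\right) + 2\right)^{2} - 572} = - \frac{23}{\left(\left(- \frac{4}{3} + 2\right) + 2\right)^{2} - 572} = - \frac{23}{\left(\frac{2}{3} + 2\right)^{2} - 572} = - \frac{23}{\left(\frac{8}{3}\right)^{2} - 572} = - \frac{23}{\frac{64}{9} - 572} = - \frac{23}{- \frac{5084}{9}} = \left(-23\right) \left(- \frac{9}{5084}\right) = \frac{207}{5084}$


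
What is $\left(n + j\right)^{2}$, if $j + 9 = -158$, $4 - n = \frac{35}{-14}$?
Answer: $\frac{103041}{4} \approx 25760.0$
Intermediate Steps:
$n = \frac{13}{2}$ ($n = 4 - \frac{35}{-14} = 4 - 35 \left(- \frac{1}{14}\right) = 4 - - \frac{5}{2} = 4 + \frac{5}{2} = \frac{13}{2} \approx 6.5$)
$j = -167$ ($j = -9 - 158 = -167$)
$\left(n + j\right)^{2} = \left(\frac{13}{2} - 167\right)^{2} = \left(- \frac{321}{2}\right)^{2} = \frac{103041}{4}$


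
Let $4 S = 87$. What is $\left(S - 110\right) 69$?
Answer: $- \frac{24357}{4} \approx -6089.3$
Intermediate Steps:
$S = \frac{87}{4}$ ($S = \frac{1}{4} \cdot 87 = \frac{87}{4} \approx 21.75$)
$\left(S - 110\right) 69 = \left(\frac{87}{4} - 110\right) 69 = \left(- \frac{353}{4}\right) 69 = - \frac{24357}{4}$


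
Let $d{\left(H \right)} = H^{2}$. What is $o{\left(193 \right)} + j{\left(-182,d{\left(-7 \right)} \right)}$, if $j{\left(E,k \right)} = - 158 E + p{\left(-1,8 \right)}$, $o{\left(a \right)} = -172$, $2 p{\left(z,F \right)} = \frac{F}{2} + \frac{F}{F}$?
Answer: $\frac{57173}{2} \approx 28587.0$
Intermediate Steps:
$p{\left(z,F \right)} = \frac{1}{2} + \frac{F}{4}$ ($p{\left(z,F \right)} = \frac{\frac{F}{2} + \frac{F}{F}}{2} = \frac{F \frac{1}{2} + 1}{2} = \frac{\frac{F}{2} + 1}{2} = \frac{1 + \frac{F}{2}}{2} = \frac{1}{2} + \frac{F}{4}$)
$j{\left(E,k \right)} = \frac{5}{2} - 158 E$ ($j{\left(E,k \right)} = - 158 E + \left(\frac{1}{2} + \frac{1}{4} \cdot 8\right) = - 158 E + \left(\frac{1}{2} + 2\right) = - 158 E + \frac{5}{2} = \frac{5}{2} - 158 E$)
$o{\left(193 \right)} + j{\left(-182,d{\left(-7 \right)} \right)} = -172 + \left(\frac{5}{2} - -28756\right) = -172 + \left(\frac{5}{2} + 28756\right) = -172 + \frac{57517}{2} = \frac{57173}{2}$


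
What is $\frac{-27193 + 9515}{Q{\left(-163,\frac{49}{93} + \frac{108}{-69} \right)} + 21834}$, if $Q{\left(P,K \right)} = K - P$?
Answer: $- \frac{18906621}{23524681} \approx -0.80369$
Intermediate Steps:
$\frac{-27193 + 9515}{Q{\left(-163,\frac{49}{93} + \frac{108}{-69} \right)} + 21834} = \frac{-27193 + 9515}{\left(\left(\frac{49}{93} + \frac{108}{-69}\right) - -163\right) + 21834} = - \frac{17678}{\left(\left(49 \cdot \frac{1}{93} + 108 \left(- \frac{1}{69}\right)\right) + 163\right) + 21834} = - \frac{17678}{\left(\left(\frac{49}{93} - \frac{36}{23}\right) + 163\right) + 21834} = - \frac{17678}{\left(- \frac{2221}{2139} + 163\right) + 21834} = - \frac{17678}{\frac{346436}{2139} + 21834} = - \frac{17678}{\frac{47049362}{2139}} = \left(-17678\right) \frac{2139}{47049362} = - \frac{18906621}{23524681}$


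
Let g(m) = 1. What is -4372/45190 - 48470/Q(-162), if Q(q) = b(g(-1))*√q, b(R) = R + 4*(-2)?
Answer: -2186/22595 - 24235*I*√2/63 ≈ -0.096747 - 544.02*I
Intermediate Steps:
b(R) = -8 + R (b(R) = R - 8 = -8 + R)
Q(q) = -7*√q (Q(q) = (-8 + 1)*√q = -7*√q)
-4372/45190 - 48470/Q(-162) = -4372/45190 - 48470*I*√2/126 = -4372*1/45190 - 48470*I*√2/126 = -2186/22595 - 48470*I*√2/126 = -2186/22595 - 24235*I*√2/63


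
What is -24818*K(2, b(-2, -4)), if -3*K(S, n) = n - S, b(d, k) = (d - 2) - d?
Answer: -99272/3 ≈ -33091.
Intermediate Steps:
b(d, k) = -2 (b(d, k) = (-2 + d) - d = -2)
K(S, n) = -n/3 + S/3 (K(S, n) = -(n - S)/3 = -n/3 + S/3)
-24818*K(2, b(-2, -4)) = -24818*(-1/3*(-2) + (1/3)*2) = -24818*(2/3 + 2/3) = -24818*4/3 = -99272/3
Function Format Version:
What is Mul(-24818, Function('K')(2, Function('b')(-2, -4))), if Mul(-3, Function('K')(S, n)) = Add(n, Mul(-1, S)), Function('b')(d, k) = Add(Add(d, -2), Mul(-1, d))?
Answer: Rational(-99272, 3) ≈ -33091.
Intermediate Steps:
Function('b')(d, k) = -2 (Function('b')(d, k) = Add(Add(-2, d), Mul(-1, d)) = -2)
Function('K')(S, n) = Add(Mul(Rational(-1, 3), n), Mul(Rational(1, 3), S)) (Function('K')(S, n) = Mul(Rational(-1, 3), Add(n, Mul(-1, S))) = Add(Mul(Rational(-1, 3), n), Mul(Rational(1, 3), S)))
Mul(-24818, Function('K')(2, Function('b')(-2, -4))) = Mul(-24818, Add(Mul(Rational(-1, 3), -2), Mul(Rational(1, 3), 2))) = Mul(-24818, Add(Rational(2, 3), Rational(2, 3))) = Mul(-24818, Rational(4, 3)) = Rational(-99272, 3)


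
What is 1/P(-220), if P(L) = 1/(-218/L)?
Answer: 109/110 ≈ 0.99091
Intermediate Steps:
P(L) = -L/218
1/P(-220) = 1/(-1/218*(-220)) = 1/(110/109) = 109/110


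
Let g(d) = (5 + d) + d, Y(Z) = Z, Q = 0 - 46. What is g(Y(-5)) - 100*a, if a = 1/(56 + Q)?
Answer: -15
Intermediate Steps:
Q = -46
g(d) = 5 + 2*d
a = 1/10 (a = 1/(56 - 46) = 1/10 ≈ 0.10000)
g(Y(-5)) - 100*a = (5 + 2*(-5)) - 100*1/10 = (5 - 10) - 10 = -5 - 10 = -15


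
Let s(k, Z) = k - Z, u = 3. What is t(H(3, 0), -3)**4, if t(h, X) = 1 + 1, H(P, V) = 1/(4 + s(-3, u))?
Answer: 16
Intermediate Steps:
H(P, V) = -1/2 (H(P, V) = 1/(4 + (-3 - 1*3)) = 1/(4 + (-3 - 3)) = 1/(4 - 6) = 1/(-2) = -1/2)
t(h, X) = 2
t(H(3, 0), -3)**4 = 2**4 = 16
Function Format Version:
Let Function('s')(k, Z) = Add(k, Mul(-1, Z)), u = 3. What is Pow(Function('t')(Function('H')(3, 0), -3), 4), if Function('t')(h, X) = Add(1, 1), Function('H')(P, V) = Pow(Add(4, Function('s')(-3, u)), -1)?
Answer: 16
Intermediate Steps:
Function('H')(P, V) = Rational(-1, 2) (Function('H')(P, V) = Pow(Add(4, Add(-3, Mul(-1, 3))), -1) = Pow(Add(4, Add(-3, -3)), -1) = Pow(Add(4, -6), -1) = Pow(-2, -1) = Rational(-1, 2))
Function('t')(h, X) = 2
Pow(Function('t')(Function('H')(3, 0), -3), 4) = Pow(2, 4) = 16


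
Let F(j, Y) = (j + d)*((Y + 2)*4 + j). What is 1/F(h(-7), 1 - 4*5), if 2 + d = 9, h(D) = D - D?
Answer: -1/476 ≈ -0.0021008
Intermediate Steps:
h(D) = 0
d = 7 (d = -2 + 9 = 7)
F(j, Y) = (7 + j)*(8 + j + 4*Y) (F(j, Y) = (j + 7)*((Y + 2)*4 + j) = (7 + j)*((2 + Y)*4 + j) = (7 + j)*((8 + 4*Y) + j) = (7 + j)*(8 + j + 4*Y))
1/F(h(-7), 1 - 4*5) = 1/(56 + 0**2 + 15*0 + 28*(1 - 4*5) + 4*(1 - 4*5)*0) = 1/(56 + 0 + 0 + 28*(1 - 20) + 4*(1 - 20)*0) = 1/(56 + 0 + 0 + 28*(-19) + 4*(-19)*0) = 1/(56 + 0 + 0 - 532 + 0) = 1/(-476) = -1/476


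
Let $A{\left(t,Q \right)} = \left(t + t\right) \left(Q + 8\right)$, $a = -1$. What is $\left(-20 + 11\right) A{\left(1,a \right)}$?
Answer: $-126$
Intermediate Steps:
$A{\left(t,Q \right)} = 2 t \left(8 + Q\right)$
$\left(-20 + 11\right) A{\left(1,a \right)} = \left(-20 + 11\right) 2 \cdot 1 \left(8 - 1\right) = - 9 \cdot 2 \cdot 1 \cdot 7 = \left(-9\right) 14 = -126$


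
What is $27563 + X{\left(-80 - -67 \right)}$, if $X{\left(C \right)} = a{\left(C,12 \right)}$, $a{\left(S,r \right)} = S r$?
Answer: $27407$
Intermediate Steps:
$X{\left(C \right)} = 12 C$ ($X{\left(C \right)} = C 12 = 12 C$)
$27563 + X{\left(-80 - -67 \right)} = 27563 + 12 \left(-80 - -67\right) = 27563 + 12 \left(-80 + 67\right) = 27563 + 12 \left(-13\right) = 27563 - 156 = 27407$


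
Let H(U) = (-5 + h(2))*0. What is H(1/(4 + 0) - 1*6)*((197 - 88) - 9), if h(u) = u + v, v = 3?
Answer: 0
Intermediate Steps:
h(u) = 3 + u (h(u) = u + 3 = 3 + u)
H(U) = 0 (H(U) = (-5 + (3 + 2))*0 = (-5 + 5)*0 = 0*0 = 0)
H(1/(4 + 0) - 1*6)*((197 - 88) - 9) = 0*((197 - 88) - 9) = 0*(109 - 9) = 0*100 = 0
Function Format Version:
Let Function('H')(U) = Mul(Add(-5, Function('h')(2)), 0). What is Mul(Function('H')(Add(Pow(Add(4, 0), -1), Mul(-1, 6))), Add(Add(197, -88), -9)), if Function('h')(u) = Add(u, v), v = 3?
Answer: 0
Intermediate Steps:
Function('h')(u) = Add(3, u) (Function('h')(u) = Add(u, 3) = Add(3, u))
Function('H')(U) = 0 (Function('H')(U) = Mul(Add(-5, Add(3, 2)), 0) = Mul(Add(-5, 5), 0) = Mul(0, 0) = 0)
Mul(Function('H')(Add(Pow(Add(4, 0), -1), Mul(-1, 6))), Add(Add(197, -88), -9)) = Mul(0, Add(Add(197, -88), -9)) = Mul(0, Add(109, -9)) = Mul(0, 100) = 0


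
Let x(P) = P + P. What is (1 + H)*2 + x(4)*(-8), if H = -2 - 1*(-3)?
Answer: -60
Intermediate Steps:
H = 1 (H = -2 + 3 = 1)
x(P) = 2*P
(1 + H)*2 + x(4)*(-8) = (1 + 1)*2 + (2*4)*(-8) = 2*2 + 8*(-8) = 4 - 64 = -60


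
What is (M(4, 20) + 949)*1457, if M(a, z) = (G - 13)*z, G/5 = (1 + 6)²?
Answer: 8143173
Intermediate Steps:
G = 245 (G = 5*(1 + 6)² = 5*7² = 5*49 = 245)
M(a, z) = 232*z (M(a, z) = (245 - 13)*z = 232*z)
(M(4, 20) + 949)*1457 = (232*20 + 949)*1457 = (4640 + 949)*1457 = 5589*1457 = 8143173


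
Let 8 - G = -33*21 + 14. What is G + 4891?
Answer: 5578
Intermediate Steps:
G = 687 (G = 8 - (-33*21 + 14) = 8 - (-693 + 14) = 8 - 1*(-679) = 8 + 679 = 687)
G + 4891 = 687 + 4891 = 5578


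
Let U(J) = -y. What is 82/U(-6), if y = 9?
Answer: -82/9 ≈ -9.1111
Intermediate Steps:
U(J) = -9 (U(J) = -1*9 = -9)
82/U(-6) = 82/(-9) = 82*(-1/9) = -82/9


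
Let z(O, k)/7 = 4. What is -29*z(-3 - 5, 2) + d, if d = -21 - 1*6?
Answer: -839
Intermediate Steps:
z(O, k) = 28 (z(O, k) = 7*4 = 28)
d = -27 (d = -21 - 6 = -27)
-29*z(-3 - 5, 2) + d = -29*28 - 27 = -812 - 27 = -839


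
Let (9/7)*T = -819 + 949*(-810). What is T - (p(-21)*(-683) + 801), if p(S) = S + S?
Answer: -627994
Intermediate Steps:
T = -598507 (T = 7*(-819 + 949*(-810))/9 = 7*(-819 - 768690)/9 = (7/9)*(-769509) = -598507)
p(S) = 2*S
T - (p(-21)*(-683) + 801) = -598507 - ((2*(-21))*(-683) + 801) = -598507 - (-42*(-683) + 801) = -598507 - (28686 + 801) = -598507 - 1*29487 = -598507 - 29487 = -627994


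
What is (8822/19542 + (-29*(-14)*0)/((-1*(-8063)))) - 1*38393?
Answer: -375133592/9771 ≈ -38393.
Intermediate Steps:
(8822/19542 + (-29*(-14)*0)/((-1*(-8063)))) - 1*38393 = (8822*(1/19542) + (406*0)/8063) - 38393 = (4411/9771 + 0*(1/8063)) - 38393 = (4411/9771 + 0) - 38393 = 4411/9771 - 38393 = -375133592/9771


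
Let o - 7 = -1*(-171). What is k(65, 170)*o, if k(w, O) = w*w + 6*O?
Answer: 933610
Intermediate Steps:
k(w, O) = w**2 + 6*O
o = 178 (o = 7 - 1*(-171) = 7 + 171 = 178)
k(65, 170)*o = (65**2 + 6*170)*178 = (4225 + 1020)*178 = 5245*178 = 933610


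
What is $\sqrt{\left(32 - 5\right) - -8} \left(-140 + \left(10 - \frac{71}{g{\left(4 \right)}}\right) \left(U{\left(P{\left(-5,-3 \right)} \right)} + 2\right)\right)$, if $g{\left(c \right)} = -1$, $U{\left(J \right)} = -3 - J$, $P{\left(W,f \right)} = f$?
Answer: $22 \sqrt{35} \approx 130.15$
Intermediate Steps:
$\sqrt{\left(32 - 5\right) - -8} \left(-140 + \left(10 - \frac{71}{g{\left(4 \right)}}\right) \left(U{\left(P{\left(-5,-3 \right)} \right)} + 2\right)\right) = \sqrt{\left(32 - 5\right) - -8} \left(-140 + \left(10 - \frac{71}{-1}\right) \left(\left(-3 - -3\right) + 2\right)\right) = \sqrt{27 + 8} \left(-140 + \left(10 - -71\right) \left(\left(-3 + 3\right) + 2\right)\right) = \sqrt{35} \left(-140 + \left(10 + 71\right) \left(0 + 2\right)\right) = \sqrt{35} \left(-140 + 81 \cdot 2\right) = \sqrt{35} \left(-140 + 162\right) = \sqrt{35} \cdot 22 = 22 \sqrt{35}$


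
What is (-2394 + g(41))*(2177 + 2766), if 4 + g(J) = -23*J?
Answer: -16514563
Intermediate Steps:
g(J) = -4 - 23*J
(-2394 + g(41))*(2177 + 2766) = (-2394 + (-4 - 23*41))*(2177 + 2766) = (-2394 + (-4 - 943))*4943 = (-2394 - 947)*4943 = -3341*4943 = -16514563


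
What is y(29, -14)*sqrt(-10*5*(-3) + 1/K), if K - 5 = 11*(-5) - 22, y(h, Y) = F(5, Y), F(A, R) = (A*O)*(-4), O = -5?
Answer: 25*sqrt(21598)/3 ≈ 1224.7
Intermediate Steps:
F(A, R) = 20*A (F(A, R) = (A*(-5))*(-4) = -5*A*(-4) = 20*A)
y(h, Y) = 100 (y(h, Y) = 20*5 = 100)
K = -72 (K = 5 + (11*(-5) - 22) = 5 + (-55 - 22) = 5 - 77 = -72)
y(29, -14)*sqrt(-10*5*(-3) + 1/K) = 100*sqrt(-10*5*(-3) + 1/(-72)) = 100*sqrt(-50*(-3) - 1/72) = 100*sqrt(150 - 1/72) = 100*sqrt(10799/72) = 100*(sqrt(21598)/12) = 25*sqrt(21598)/3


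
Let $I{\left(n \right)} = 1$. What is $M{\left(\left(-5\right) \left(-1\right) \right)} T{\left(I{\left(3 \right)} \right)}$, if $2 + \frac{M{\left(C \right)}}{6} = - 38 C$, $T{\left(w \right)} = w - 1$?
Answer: $0$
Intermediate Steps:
$T{\left(w \right)} = -1 + w$
$M{\left(C \right)} = -12 - 228 C$ ($M{\left(C \right)} = -12 + 6 \left(- 38 C\right) = -12 - 228 C$)
$M{\left(\left(-5\right) \left(-1\right) \right)} T{\left(I{\left(3 \right)} \right)} = \left(-12 - 228 \left(\left(-5\right) \left(-1\right)\right)\right) \left(-1 + 1\right) = \left(-12 - 1140\right) 0 = \left(-1152\right) 0 = 0$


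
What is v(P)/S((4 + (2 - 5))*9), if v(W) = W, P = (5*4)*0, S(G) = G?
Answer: 0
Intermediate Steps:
P = 0 (P = 20*0 = 0)
v(P)/S((4 + (2 - 5))*9) = 0/(((4 + (2 - 5))*9)) = 0/(((4 - 3)*9)) = 0/((1*9)) = 0/9 = 0*(1/9) = 0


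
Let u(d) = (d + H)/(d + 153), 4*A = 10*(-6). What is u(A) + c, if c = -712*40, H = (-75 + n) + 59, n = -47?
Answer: -655053/23 ≈ -28481.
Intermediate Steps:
H = -63 (H = (-75 - 47) + 59 = -122 + 59 = -63)
c = -28480
A = -15 (A = (10*(-6))/4 = (¼)*(-60) = -15)
u(d) = (-63 + d)/(153 + d) (u(d) = (d - 63)/(d + 153) = (-63 + d)/(153 + d))
u(A) + c = (-63 - 15)/(153 - 15) - 28480 = -78/138 - 28480 = (1/138)*(-78) - 28480 = -13/23 - 28480 = -655053/23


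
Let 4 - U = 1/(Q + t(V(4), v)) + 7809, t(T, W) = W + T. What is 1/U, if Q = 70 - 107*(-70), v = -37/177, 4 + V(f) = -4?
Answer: -1336667/10432686112 ≈ -0.00012812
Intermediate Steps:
V(f) = -8 (V(f) = -4 - 4 = -8)
v = -37/177 (v = -37*1/177 = -37/177 ≈ -0.20904)
Q = 7560 (Q = 70 + 7490 = 7560)
t(T, W) = T + W
U = -10432686112/1336667 (U = 4 - (1/(7560 + (-8 - 37/177)) + 7809) = 4 - (1/(7560 - 1453/177) + 7809) = 4 - (1/(1336667/177) + 7809) = 4 - (177/1336667 + 7809) = 4 - 1*10438032780/1336667 = 4 - 10438032780/1336667 = -10432686112/1336667 ≈ -7805.0)
1/U = 1/(-10432686112/1336667) = -1336667/10432686112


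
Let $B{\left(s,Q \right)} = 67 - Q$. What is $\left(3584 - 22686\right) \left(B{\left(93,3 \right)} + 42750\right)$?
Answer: $-817833028$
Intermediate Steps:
$\left(3584 - 22686\right) \left(B{\left(93,3 \right)} + 42750\right) = \left(3584 - 22686\right) \left(\left(67 - 3\right) + 42750\right) = - 19102 \left(\left(67 - 3\right) + 42750\right) = - 19102 \left(64 + 42750\right) = \left(-19102\right) 42814 = -817833028$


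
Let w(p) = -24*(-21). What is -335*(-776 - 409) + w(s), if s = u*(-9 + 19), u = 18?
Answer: 397479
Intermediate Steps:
s = 180 (s = 18*(-9 + 19) = 18*10 = 180)
w(p) = 504
-335*(-776 - 409) + w(s) = -335*(-776 - 409) + 504 = -335*(-1185) + 504 = 396975 + 504 = 397479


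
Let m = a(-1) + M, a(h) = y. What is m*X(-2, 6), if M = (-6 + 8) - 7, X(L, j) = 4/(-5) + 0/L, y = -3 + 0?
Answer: 32/5 ≈ 6.4000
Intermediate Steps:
y = -3
a(h) = -3
X(L, j) = -⅘ (X(L, j) = 4*(-⅕) + 0 = -⅘ + 0 = -⅘)
M = -5 (M = 2 - 7 = -5)
m = -8 (m = -3 - 5 = -8)
m*X(-2, 6) = -8*(-⅘) = 32/5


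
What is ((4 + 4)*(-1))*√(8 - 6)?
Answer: -8*√2 ≈ -11.314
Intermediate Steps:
((4 + 4)*(-1))*√(8 - 6) = (8*(-1))*√2 = -8*√2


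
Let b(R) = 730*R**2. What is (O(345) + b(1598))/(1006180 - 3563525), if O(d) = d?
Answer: -372826253/511469 ≈ -728.93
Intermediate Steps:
(O(345) + b(1598))/(1006180 - 3563525) = (345 + 730*1598**2)/(1006180 - 3563525) = (345 + 730*2553604)/(-2557345) = (345 + 1864130920)*(-1/2557345) = 1864131265*(-1/2557345) = -372826253/511469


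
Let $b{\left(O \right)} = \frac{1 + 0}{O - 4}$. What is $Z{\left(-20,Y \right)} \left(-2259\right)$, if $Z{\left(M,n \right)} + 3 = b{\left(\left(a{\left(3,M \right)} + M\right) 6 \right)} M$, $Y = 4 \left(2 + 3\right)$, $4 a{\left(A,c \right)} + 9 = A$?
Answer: $\frac{856161}{133} \approx 6437.3$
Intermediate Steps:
$a{\left(A,c \right)} = - \frac{9}{4} + \frac{A}{4}$
$Y = 20$ ($Y = 4 \cdot 5 = 20$)
$b{\left(O \right)} = \frac{1}{-4 + O}$ ($b{\left(O \right)} = 1 \frac{1}{-4 + O} = \frac{1}{-4 + O}$)
$Z{\left(M,n \right)} = -3 + \frac{M}{-13 + 6 M}$ ($Z{\left(M,n \right)} = -3 + \frac{M}{-4 + \left(\left(- \frac{9}{4} + \frac{1}{4} \cdot 3\right) + M\right) 6} = -3 + \frac{M}{-4 + \left(\left(- \frac{9}{4} + \frac{3}{4}\right) + M\right) 6} = -3 + \frac{M}{-4 + \left(- \frac{3}{2} + M\right) 6} = -3 + \frac{M}{-4 + \left(-9 + 6 M\right)} = -3 + \frac{M}{-13 + 6 M}$)
$Z{\left(-20,Y \right)} \left(-2259\right) = \frac{39 - -340}{-13 + 6 \left(-20\right)} \left(-2259\right) = \frac{39 + 340}{-13 - 120} \left(-2259\right) = \frac{1}{-133} \cdot 379 \left(-2259\right) = \left(- \frac{1}{133}\right) 379 \left(-2259\right) = \left(- \frac{379}{133}\right) \left(-2259\right) = \frac{856161}{133}$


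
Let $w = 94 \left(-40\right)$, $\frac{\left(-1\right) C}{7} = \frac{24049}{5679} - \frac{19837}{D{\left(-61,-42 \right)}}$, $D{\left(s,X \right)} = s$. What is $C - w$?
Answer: $\frac{503686256}{346419} \approx 1454.0$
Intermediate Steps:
$C = - \frac{798849184}{346419}$ ($C = - 7 \left(\frac{24049}{5679} - \frac{19837}{-61}\right) = - 7 \left(24049 \cdot \frac{1}{5679} - - \frac{19837}{61}\right) = - 7 \left(\frac{24049}{5679} + \frac{19837}{61}\right) = \left(-7\right) \frac{114121312}{346419} = - \frac{798849184}{346419} \approx -2306.0$)
$w = -3760$
$C - w = - \frac{798849184}{346419} - -3760 = - \frac{798849184}{346419} + 3760 = \frac{503686256}{346419}$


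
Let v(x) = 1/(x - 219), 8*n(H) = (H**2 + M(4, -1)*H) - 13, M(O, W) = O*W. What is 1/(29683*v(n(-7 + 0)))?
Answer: -211/29683 ≈ -0.0071084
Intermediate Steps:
n(H) = -13/8 - H/2 + H**2/8 (n(H) = ((H**2 + (4*(-1))*H) - 13)/8 = ((H**2 - 4*H) - 13)/8 = (-13 + H**2 - 4*H)/8 = -13/8 - H/2 + H**2/8)
v(x) = 1/(-219 + x)
1/(29683*v(n(-7 + 0))) = 1/(29683*(1/(-219 + (-13/8 - (-7 + 0)/2 + (-7 + 0)**2/8)))) = 1/(29683*(1/(-219 + (-13/8 - 1/2*(-7) + (1/8)*(-7)**2)))) = 1/(29683*(1/(-219 + (-13/8 + 7/2 + (1/8)*49)))) = 1/(29683*(1/(-219 + (-13/8 + 7/2 + 49/8)))) = 1/(29683*(1/(-219 + 8))) = 1/(29683*(1/(-211))) = 1/(29683*(-1/211)) = (1/29683)*(-211) = -211/29683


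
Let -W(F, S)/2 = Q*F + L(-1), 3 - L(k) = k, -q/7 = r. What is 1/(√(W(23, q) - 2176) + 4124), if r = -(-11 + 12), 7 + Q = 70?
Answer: 2062/8506229 - 11*I*√42/17012458 ≈ 0.00024241 - 4.1903e-6*I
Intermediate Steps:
Q = 63 (Q = -7 + 70 = 63)
r = -1 (r = -1*1 = -1)
q = 7 (q = -7*(-1) = 7)
L(k) = 3 - k
W(F, S) = -8 - 126*F (W(F, S) = -2*(63*F + (3 - 1*(-1))) = -2*(63*F + (3 + 1)) = -2*(63*F + 4) = -2*(4 + 63*F) = -8 - 126*F)
1/(√(W(23, q) - 2176) + 4124) = 1/(√((-8 - 126*23) - 2176) + 4124) = 1/(√((-8 - 2898) - 2176) + 4124) = 1/(√(-2906 - 2176) + 4124) = 1/(√(-5082) + 4124) = 1/(11*I*√42 + 4124) = 1/(4124 + 11*I*√42)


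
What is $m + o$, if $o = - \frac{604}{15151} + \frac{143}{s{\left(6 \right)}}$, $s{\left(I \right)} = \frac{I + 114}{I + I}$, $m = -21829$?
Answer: $- \frac{3305151237}{151510} \approx -21815.0$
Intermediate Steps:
$s{\left(I \right)} = \frac{114 + I}{2 I}$
$o = \frac{2160553}{151510}$ ($o = - \frac{604}{15151} + \frac{143}{\frac{1}{2} \cdot \frac{1}{6} \left(114 + 6\right)} = \left(-604\right) \frac{1}{15151} + \frac{143}{\frac{1}{2} \cdot \frac{1}{6} \cdot 120} = - \frac{604}{15151} + \frac{143}{10} = \frac{2160553}{151510} \approx 14.26$)
$m + o = -21829 + \frac{2160553}{151510} = - \frac{3305151237}{151510}$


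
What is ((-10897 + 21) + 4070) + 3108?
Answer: -3698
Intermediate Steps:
((-10897 + 21) + 4070) + 3108 = (-10876 + 4070) + 3108 = -6806 + 3108 = -3698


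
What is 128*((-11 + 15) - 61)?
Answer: -7296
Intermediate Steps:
128*((-11 + 15) - 61) = 128*(4 - 61) = 128*(-57) = -7296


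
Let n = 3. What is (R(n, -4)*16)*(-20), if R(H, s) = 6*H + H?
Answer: -6720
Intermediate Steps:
R(H, s) = 7*H
(R(n, -4)*16)*(-20) = ((7*3)*16)*(-20) = (21*16)*(-20) = 336*(-20) = -6720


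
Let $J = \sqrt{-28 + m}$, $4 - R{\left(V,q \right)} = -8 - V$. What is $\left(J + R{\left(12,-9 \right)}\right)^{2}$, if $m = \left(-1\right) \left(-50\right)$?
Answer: $\left(24 + \sqrt{22}\right)^{2} \approx 823.14$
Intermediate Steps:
$R{\left(V,q \right)} = 12 + V$ ($R{\left(V,q \right)} = 4 - \left(-8 - V\right) = 4 + \left(8 + V\right) = 12 + V$)
$m = 50$
$J = \sqrt{22}$ ($J = \sqrt{-28 + 50} = \sqrt{22} \approx 4.6904$)
$\left(J + R{\left(12,-9 \right)}\right)^{2} = \left(\sqrt{22} + \left(12 + 12\right)\right)^{2} = \left(\sqrt{22} + 24\right)^{2} = \left(24 + \sqrt{22}\right)^{2}$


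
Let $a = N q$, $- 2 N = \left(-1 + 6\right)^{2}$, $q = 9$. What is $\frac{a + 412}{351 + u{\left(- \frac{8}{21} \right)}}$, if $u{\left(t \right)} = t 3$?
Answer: $\frac{4193}{4898} \approx 0.85606$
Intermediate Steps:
$N = - \frac{25}{2}$ ($N = - \frac{\left(-1 + 6\right)^{2}}{2} = - \frac{5^{2}}{2} = \left(- \frac{1}{2}\right) 25 = - \frac{25}{2} \approx -12.5$)
$u{\left(t \right)} = 3 t$
$a = - \frac{225}{2}$ ($a = \left(- \frac{25}{2}\right) 9 = - \frac{225}{2} \approx -112.5$)
$\frac{a + 412}{351 + u{\left(- \frac{8}{21} \right)}} = \frac{- \frac{225}{2} + 412}{351 + 3 \left(- \frac{8}{21}\right)} = \frac{599}{2 \left(351 + 3 \left(\left(-8\right) \frac{1}{21}\right)\right)} = \frac{599}{2 \left(351 + 3 \left(- \frac{8}{21}\right)\right)} = \frac{599}{2 \left(351 - \frac{8}{7}\right)} = \frac{599}{2 \cdot \frac{2449}{7}} = \frac{599}{2} \cdot \frac{7}{2449} = \frac{4193}{4898}$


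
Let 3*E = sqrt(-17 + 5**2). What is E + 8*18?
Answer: 144 + 2*sqrt(2)/3 ≈ 144.94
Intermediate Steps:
E = 2*sqrt(2)/3 (E = sqrt(-17 + 5**2)/3 = sqrt(-17 + 25)/3 = sqrt(8)/3 = (2*sqrt(2))/3 = 2*sqrt(2)/3 ≈ 0.94281)
E + 8*18 = 2*sqrt(2)/3 + 8*18 = 2*sqrt(2)/3 + 144 = 144 + 2*sqrt(2)/3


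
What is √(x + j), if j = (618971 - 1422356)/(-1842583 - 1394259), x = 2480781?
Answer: √530438931863487246/462406 ≈ 1575.0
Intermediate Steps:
j = 803385/3236842 (j = -803385/(-3236842) = -803385*(-1/3236842) = 803385/3236842 ≈ 0.24820)
√(x + j) = √(2480781 + 803385/3236842) = √(8029896936987/3236842) = √530438931863487246/462406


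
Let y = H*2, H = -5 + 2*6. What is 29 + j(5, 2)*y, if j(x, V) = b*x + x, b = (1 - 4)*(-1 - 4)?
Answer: 1149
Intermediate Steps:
H = 7 (H = -5 + 12 = 7)
b = 15 (b = -3*(-5) = 15)
j(x, V) = 16*x (j(x, V) = 15*x + x = 16*x)
y = 14 (y = 7*2 = 14)
29 + j(5, 2)*y = 29 + (16*5)*14 = 29 + 80*14 = 29 + 1120 = 1149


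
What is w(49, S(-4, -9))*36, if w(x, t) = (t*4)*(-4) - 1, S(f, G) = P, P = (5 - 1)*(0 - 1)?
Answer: 2268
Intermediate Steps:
P = -4 (P = 4*(-1) = -4)
S(f, G) = -4
w(x, t) = -1 - 16*t (w(x, t) = (4*t)*(-4) - 1 = -16*t - 1 = -1 - 16*t)
w(49, S(-4, -9))*36 = (-1 - 16*(-4))*36 = (-1 + 64)*36 = 63*36 = 2268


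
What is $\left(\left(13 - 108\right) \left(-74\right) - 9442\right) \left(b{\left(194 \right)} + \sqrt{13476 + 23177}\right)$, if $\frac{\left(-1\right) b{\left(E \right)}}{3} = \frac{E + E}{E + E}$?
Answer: $7236 - 2412 \sqrt{36653} \approx -4.5454 \cdot 10^{5}$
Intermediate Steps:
$b{\left(E \right)} = -3$ ($b{\left(E \right)} = - 3 \frac{E + E}{E + E} = - 3 \frac{2 E}{2 E} = - 3 \cdot 2 E \frac{1}{2 E} = \left(-3\right) 1 = -3$)
$\left(\left(13 - 108\right) \left(-74\right) - 9442\right) \left(b{\left(194 \right)} + \sqrt{13476 + 23177}\right) = \left(\left(13 - 108\right) \left(-74\right) - 9442\right) \left(-3 + \sqrt{13476 + 23177}\right) = \left(\left(-95\right) \left(-74\right) - 9442\right) \left(-3 + \sqrt{36653}\right) = \left(7030 - 9442\right) \left(-3 + \sqrt{36653}\right) = - 2412 \left(-3 + \sqrt{36653}\right) = 7236 - 2412 \sqrt{36653}$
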